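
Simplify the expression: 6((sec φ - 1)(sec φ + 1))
6((sec φ - 1)(sec φ + 1)) = 6(tan²φ) (using Diff. of squares)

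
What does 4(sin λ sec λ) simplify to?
4(sin λ sec λ) = 4(tan λ) (using Reciprocal + quotient)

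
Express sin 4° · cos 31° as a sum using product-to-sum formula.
sin 4° cos 31° = (1/2)[sin(4°+31°) + sin(4°-31°)]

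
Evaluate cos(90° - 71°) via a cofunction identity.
cos(90° - 71°) = sin(71°) = 0.9455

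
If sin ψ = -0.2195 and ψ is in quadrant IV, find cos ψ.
cos ψ = 0.9756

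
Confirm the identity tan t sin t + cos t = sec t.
LHS = sin²t/cos t + cos t = (sin²t + cos²t)/cos t = 1/cos t = sec t = RHS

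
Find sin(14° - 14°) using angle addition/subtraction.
sin(14° - 14°) = sin 14° cos 14° - cos 14° sin 14° = 0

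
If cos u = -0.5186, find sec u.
sec u = 1/cos u = -1.928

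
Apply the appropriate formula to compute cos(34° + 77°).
cos(34° + 77°) = cos 34° cos 77° - sin 34° sin 77° = -0.3584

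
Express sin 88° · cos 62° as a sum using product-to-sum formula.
sin 88° cos 62° = (1/2)[sin(88°+62°) + sin(88°-62°)]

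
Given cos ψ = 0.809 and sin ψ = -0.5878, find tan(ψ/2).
tan(ψ/2) = sin ψ / (1 + cos ψ) = -0.3249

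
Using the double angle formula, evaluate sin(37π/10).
sin(37π/10) = 2 sin 37π/20 cos 37π/20 = -0.809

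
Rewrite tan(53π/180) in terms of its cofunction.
tan(53π/180) = cot(π/2 - 53π/180) = cot(37π/180)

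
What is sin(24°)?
sin(24°) = 0.4067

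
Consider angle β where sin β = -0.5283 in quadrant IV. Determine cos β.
cos β = √(1 - sin²β) = 0.8491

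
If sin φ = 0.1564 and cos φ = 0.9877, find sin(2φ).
sin(2φ) = 2 sin φ cos φ = 0.309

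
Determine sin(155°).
sin(155°) = 0.4226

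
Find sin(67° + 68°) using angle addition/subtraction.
sin(67° + 68°) = sin 67° cos 68° + cos 67° sin 68° = √2/2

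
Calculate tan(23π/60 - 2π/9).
tan(23π/60 - 2π/9) = (tan 23π/60 - tan 2π/9)/(1 + tan 23π/60 tan 2π/9) = 0.5543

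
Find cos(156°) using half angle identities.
cos(156°) = -√((1 + cos 312°)/2) = -0.9135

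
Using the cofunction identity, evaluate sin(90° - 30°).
sin(90° - 30°) = cos(30°) = √3/2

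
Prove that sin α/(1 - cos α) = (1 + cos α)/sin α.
LHS = sin α(1 + cos α) / ((1 - cos α)(1 + cos α)) = sin α(1 + cos α) / (1 - cos²α) = sin α(1 + cos α) / sin²α = (1 + cos α)/sin α = RHS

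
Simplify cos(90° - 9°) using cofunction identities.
cos(90° - 9°) = sin(9°)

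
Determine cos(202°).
cos(202°) = -0.9272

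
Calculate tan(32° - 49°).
tan(32° - 49°) = (tan 32° - tan 49°)/(1 + tan 32° tan 49°) = -0.3057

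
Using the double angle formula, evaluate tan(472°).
tan(472°) = 2 tan 236° / (1 - tan²236°) = -2.475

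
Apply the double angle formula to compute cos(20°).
cos(20°) = 1 - 2sin²10° = 0.9397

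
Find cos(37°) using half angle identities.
cos(37°) = √((1 + cos 74°)/2) = 0.7986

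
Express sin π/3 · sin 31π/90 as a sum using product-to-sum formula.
sin π/3 sin 31π/90 = (1/2)[cos(π/3-31π/90) - cos(π/3+31π/90)]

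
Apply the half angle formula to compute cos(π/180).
cos(π/180) = √((1 + cos π/90)/2) = 0.9998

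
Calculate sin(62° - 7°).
sin(62° - 7°) = sin 62° cos 7° - cos 62° sin 7° = 0.8192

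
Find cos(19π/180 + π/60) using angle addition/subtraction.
cos(19π/180 + π/60) = cos 19π/180 cos π/60 - sin 19π/180 sin π/60 = 0.9272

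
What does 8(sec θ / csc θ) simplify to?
8(sec θ / csc θ) = 8(tan θ) (using Reciprocal identities)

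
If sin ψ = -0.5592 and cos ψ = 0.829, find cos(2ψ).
cos(2ψ) = cos²ψ - sin²ψ = 0.3745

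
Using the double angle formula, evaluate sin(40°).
sin(40°) = 2 sin 20° cos 20° = 0.6428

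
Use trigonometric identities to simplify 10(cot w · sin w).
10(cot w · sin w) = 10(cos w) (using Quotient identity)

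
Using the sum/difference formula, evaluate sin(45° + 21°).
sin(45° + 21°) = sin 45° cos 21° + cos 45° sin 21° = 0.9135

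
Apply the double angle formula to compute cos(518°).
cos(518°) = cos²259° - sin²259° = -0.9272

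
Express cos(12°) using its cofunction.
cos(12°) = sin(90° - 12°) = sin(78°)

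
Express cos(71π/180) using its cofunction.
cos(71π/180) = sin(π/2 - 71π/180) = sin(19π/180)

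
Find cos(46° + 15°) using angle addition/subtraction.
cos(46° + 15°) = cos 46° cos 15° - sin 46° sin 15° = 0.4848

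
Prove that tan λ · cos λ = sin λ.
LHS = (sin λ/cos λ) · cos λ = sin λ = RHS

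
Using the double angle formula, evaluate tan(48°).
tan(48°) = 2 tan 24° / (1 - tan²24°) = 1.111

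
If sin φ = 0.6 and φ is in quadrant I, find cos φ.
cos φ = 0.8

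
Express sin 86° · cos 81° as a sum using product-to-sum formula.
sin 86° cos 81° = (1/2)[sin(86°+81°) + sin(86°-81°)]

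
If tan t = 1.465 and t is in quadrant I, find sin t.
sin t = 0.8259 (using tan²t + 1 = sec²t)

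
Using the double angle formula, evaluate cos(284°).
cos(284°) = cos²142° - sin²142° = 0.2419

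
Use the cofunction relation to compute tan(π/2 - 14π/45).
tan(π/2 - 14π/45) = cot(14π/45) = 0.6745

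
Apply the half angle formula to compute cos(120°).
cos(120°) = -√((1 + cos 240°)/2) = -1/2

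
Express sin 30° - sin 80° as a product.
sin 30° - sin 80° = 2 cos(55°) sin(-25°)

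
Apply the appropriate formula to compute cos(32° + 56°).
cos(32° + 56°) = cos 32° cos 56° - sin 32° sin 56° = 0.0349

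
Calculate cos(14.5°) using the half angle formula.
cos(14.5°) = √((1 + cos 29°)/2) = 0.9681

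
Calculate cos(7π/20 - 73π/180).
cos(7π/20 - 73π/180) = cos 7π/20 cos 73π/180 + sin 7π/20 sin 73π/180 = 0.9848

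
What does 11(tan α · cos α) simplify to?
11(tan α · cos α) = 11(sin α) (using Quotient identity)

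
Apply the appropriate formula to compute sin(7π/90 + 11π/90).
sin(7π/90 + 11π/90) = sin 7π/90 cos 11π/90 + cos 7π/90 sin 11π/90 = 0.5878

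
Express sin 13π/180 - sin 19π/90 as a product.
sin 13π/180 - sin 19π/90 = 2 cos(17π/120) sin(-5π/72)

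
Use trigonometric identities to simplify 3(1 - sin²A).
3(1 - sin²A) = 3(cos²A) (using Pythagorean identity)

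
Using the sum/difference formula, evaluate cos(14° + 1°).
cos(14° + 1°) = cos 14° cos 1° - sin 14° sin 1° = (√6+√2)/4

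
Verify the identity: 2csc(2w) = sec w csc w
LHS = 2/sin(2w) = 2/(2 sin w cos w) = 1/(sin w cos w) = (1/cos w)(1/sin w) = sec w csc w = RHS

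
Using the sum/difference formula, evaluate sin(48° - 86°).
sin(48° - 86°) = sin 48° cos 86° - cos 48° sin 86° = -0.6157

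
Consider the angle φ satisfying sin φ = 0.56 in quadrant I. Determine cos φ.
cos φ = √(1 - sin²φ) = 0.8285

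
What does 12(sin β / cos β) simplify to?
12(sin β / cos β) = 12(tan β) (using Quotient identity)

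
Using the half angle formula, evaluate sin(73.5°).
sin(73.5°) = √((1 - cos 147°)/2) = 0.9588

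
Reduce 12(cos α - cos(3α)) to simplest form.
12(cos α - cos(3α)) = 12(2 sin(2α) sin α) (using Sum-to-product)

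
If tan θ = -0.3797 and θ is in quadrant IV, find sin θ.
sin θ = -0.355 (using tan²θ + 1 = sec²θ)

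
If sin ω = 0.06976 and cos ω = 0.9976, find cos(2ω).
cos(2ω) = cos²ω - sin²ω = 0.9903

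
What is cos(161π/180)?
cos(161π/180) = -0.9455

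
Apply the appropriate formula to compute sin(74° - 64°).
sin(74° - 64°) = sin 74° cos 64° - cos 74° sin 64° = 0.1736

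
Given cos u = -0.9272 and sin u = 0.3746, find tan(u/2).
tan(u/2) = sin u / (1 + cos u) = 5.146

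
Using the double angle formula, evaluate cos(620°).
cos(620°) = cos²310° - sin²310° = -0.1736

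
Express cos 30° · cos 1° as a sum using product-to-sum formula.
cos 30° cos 1° = (1/2)[cos(30°-1°) + cos(30°+1°)]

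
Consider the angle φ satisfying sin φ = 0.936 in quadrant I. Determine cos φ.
cos φ = √(1 - sin²φ) = 0.352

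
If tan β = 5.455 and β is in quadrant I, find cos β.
cos β = 0.1803 (using tan²β + 1 = sec²β)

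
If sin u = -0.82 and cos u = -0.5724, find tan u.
tan u = sin u / cos u = 1.433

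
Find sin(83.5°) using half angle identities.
sin(83.5°) = √((1 - cos 167°)/2) = 0.9936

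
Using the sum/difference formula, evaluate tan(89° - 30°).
tan(89° - 30°) = (tan 89° - tan 30°)/(1 + tan 89° tan 30°) = 1.664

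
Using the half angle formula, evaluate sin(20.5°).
sin(20.5°) = √((1 - cos 41°)/2) = 0.3502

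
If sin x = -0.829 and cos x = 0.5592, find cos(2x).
cos(2x) = cos²x - sin²x = -0.3745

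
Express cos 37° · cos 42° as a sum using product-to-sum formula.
cos 37° cos 42° = (1/2)[cos(37°-42°) + cos(37°+42°)]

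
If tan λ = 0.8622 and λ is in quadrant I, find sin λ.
sin λ = 0.653 (using tan²λ + 1 = sec²λ)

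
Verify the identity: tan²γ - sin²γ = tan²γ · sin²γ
LHS = sin²γ/cos²γ - sin²γ = sin²γ(1/cos²γ - 1) = sin²γ · (1 - cos²γ)/cos²γ = sin²γ · sin²γ/cos²γ = sin²γ · tan²γ = RHS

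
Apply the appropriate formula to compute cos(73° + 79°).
cos(73° + 79°) = cos 73° cos 79° - sin 73° sin 79° = -0.8829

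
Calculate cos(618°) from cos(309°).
cos(618°) = cos²309° - sin²309° = -0.2079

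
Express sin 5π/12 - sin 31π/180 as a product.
sin 5π/12 - sin 31π/180 = 2 cos(53π/180) sin(11π/90)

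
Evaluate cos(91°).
cos(91°) = -0.01745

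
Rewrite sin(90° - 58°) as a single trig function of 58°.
sin(90° - 58°) = cos(58°)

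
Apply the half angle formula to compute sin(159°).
sin(159°) = √((1 - cos 318°)/2) = 0.3584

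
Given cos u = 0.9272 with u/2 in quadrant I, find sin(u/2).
sin(u/2) = ±√((1 - cos u)/2); positive since u/2 ∈ QI, so sin(u/2) = 0.1908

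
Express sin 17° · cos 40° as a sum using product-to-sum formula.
sin 17° cos 40° = (1/2)[sin(17°+40°) + sin(17°-40°)]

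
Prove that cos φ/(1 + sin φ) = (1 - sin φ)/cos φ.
RHS = (1 - sin φ)(1 + sin φ) / (cos φ(1 + sin φ)) = (1 - sin²φ) / (cos φ(1 + sin φ)) = cos²φ / (cos φ(1 + sin φ)) = cos φ/(1 + sin φ) = LHS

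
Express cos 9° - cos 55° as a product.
cos 9° - cos 55° = -2 sin(32°) sin(-23°)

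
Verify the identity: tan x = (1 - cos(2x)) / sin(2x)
RHS = 2sin²x / (2 sin x cos x) = sin x/cos x = tan x = LHS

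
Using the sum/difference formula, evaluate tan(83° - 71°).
tan(83° - 71°) = (tan 83° - tan 71°)/(1 + tan 83° tan 71°) = 0.2126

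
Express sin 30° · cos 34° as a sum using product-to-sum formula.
sin 30° cos 34° = (1/2)[sin(30°+34°) + sin(30°-34°)]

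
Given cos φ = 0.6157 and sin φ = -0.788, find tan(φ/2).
tan(φ/2) = sin φ / (1 + cos φ) = -0.4877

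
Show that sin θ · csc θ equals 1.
LHS = sin θ · (1/sin θ) = 1 = RHS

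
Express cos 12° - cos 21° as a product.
cos 12° - cos 21° = -2 sin(16.5°) sin(-4.5°)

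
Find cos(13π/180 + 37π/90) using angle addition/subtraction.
cos(13π/180 + 37π/90) = cos 13π/180 cos 37π/90 - sin 13π/180 sin 37π/90 = 0.05234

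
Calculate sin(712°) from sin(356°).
sin(712°) = 2 sin 356° cos 356° = -0.1392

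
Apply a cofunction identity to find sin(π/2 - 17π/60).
sin(π/2 - 17π/60) = cos(17π/60) = 0.6293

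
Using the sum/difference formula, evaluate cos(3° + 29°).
cos(3° + 29°) = cos 3° cos 29° - sin 3° sin 29° = 0.848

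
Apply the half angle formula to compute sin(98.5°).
sin(98.5°) = √((1 - cos 197°)/2) = 0.989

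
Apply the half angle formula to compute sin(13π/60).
sin(13π/60) = √((1 - cos 13π/30)/2) = 0.6293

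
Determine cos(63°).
cos(63°) = 0.454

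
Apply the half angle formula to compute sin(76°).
sin(76°) = √((1 - cos 152°)/2) = 0.9703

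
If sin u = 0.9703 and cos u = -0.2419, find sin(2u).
sin(2u) = 2 sin u cos u = -0.4694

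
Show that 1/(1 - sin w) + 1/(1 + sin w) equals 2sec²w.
LHS = [(1 + sin w) + (1 - sin w)] / [(1 - sin w)(1 + sin w)] = 2/(1 - sin²w) = 2/cos²w = 2sec²w = RHS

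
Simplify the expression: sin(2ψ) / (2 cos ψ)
sin(2ψ) / (2 cos ψ) = sin ψ (using Double angle)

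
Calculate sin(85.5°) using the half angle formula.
sin(85.5°) = √((1 - cos 171°)/2) = 0.9969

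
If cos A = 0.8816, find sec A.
sec A = 1/cos A = 1.134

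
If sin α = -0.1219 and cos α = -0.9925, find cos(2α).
cos(2α) = cos²α - sin²α = 0.9702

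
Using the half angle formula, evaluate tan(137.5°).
tan(137.5°) = sin 275° / (1 + cos 275°) = -0.9163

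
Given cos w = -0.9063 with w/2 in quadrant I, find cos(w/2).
cos(w/2) = ±√((1 + cos w)/2); positive since w/2 ∈ QI, so cos(w/2) = 0.2164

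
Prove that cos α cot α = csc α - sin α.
RHS = 1/sin α - sin α = (1 - sin²α)/sin α = cos²α/sin α = cos α · (cos α/sin α) = cos α cot α = LHS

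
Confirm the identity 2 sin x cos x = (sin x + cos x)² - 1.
RHS = sin²x + 2 sin x cos x + cos²x - 1 = (sin²x + cos²x) + 2 sin x cos x - 1 = 1 + 2 sin x cos x - 1 = 2 sin x cos x = LHS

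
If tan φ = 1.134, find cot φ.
cot φ = 1/tan φ = 0.8818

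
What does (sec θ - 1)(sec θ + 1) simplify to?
(sec θ - 1)(sec θ + 1) = tan²θ (using Diff. of squares)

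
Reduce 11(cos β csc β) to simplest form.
11(cos β csc β) = 11(cot β) (using Reciprocal + quotient)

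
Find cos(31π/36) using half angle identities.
cos(31π/36) = -√((1 + cos 31π/18)/2) = -0.9063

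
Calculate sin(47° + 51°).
sin(47° + 51°) = sin 47° cos 51° + cos 47° sin 51° = 0.9903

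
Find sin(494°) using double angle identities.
sin(494°) = 2 sin 247° cos 247° = 0.7193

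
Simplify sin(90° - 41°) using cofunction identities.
sin(90° - 41°) = cos(41°)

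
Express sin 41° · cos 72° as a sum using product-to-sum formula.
sin 41° cos 72° = (1/2)[sin(41°+72°) + sin(41°-72°)]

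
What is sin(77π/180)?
sin(77π/180) = 0.9744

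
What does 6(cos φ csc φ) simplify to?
6(cos φ csc φ) = 6(cot φ) (using Reciprocal + quotient)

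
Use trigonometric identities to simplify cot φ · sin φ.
cot φ · sin φ = cos φ (using Quotient identity)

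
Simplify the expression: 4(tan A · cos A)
4(tan A · cos A) = 4(sin A) (using Quotient identity)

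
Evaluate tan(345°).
tan(345°) = -(2-√3)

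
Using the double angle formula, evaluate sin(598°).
sin(598°) = 2 sin 299° cos 299° = -0.848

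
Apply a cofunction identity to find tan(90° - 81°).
tan(90° - 81°) = cot(81°) = 0.1584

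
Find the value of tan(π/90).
tan(π/90) = 0.03492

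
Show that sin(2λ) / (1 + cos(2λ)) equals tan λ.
LHS = 2 sin λ cos λ / (2cos²λ) = sin λ/cos λ = tan λ = RHS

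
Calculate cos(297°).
cos(297°) = 0.454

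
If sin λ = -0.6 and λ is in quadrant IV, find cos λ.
cos λ = 0.8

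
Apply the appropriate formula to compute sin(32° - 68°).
sin(32° - 68°) = sin 32° cos 68° - cos 32° sin 68° = -0.5878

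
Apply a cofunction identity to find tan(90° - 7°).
tan(90° - 7°) = cot(7°) = 8.144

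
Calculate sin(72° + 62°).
sin(72° + 62°) = sin 72° cos 62° + cos 72° sin 62° = 0.7193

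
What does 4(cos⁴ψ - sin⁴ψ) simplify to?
4(cos⁴ψ - sin⁴ψ) = 4(cos(2ψ)) (using Factoring + double angle)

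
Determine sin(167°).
sin(167°) = 0.225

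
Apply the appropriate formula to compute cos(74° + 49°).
cos(74° + 49°) = cos 74° cos 49° - sin 74° sin 49° = -0.5446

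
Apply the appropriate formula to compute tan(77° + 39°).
tan(77° + 39°) = (tan 77° + tan 39°)/(1 - tan 77° tan 39°) = -2.05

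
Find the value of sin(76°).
sin(76°) = 0.9703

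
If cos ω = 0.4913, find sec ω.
sec ω = 1/cos ω = 2.035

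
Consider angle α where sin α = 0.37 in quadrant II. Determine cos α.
cos α = ±√(1 - sin²α) = -0.929 (negative in QII)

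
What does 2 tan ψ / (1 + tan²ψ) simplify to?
2 tan ψ / (1 + tan²ψ) = sin(2ψ) (using Double angle)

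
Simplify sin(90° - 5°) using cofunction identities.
sin(90° - 5°) = cos(5°)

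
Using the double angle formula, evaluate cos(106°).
cos(106°) = cos²53° - sin²53° = -0.2756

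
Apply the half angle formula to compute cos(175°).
cos(175°) = -√((1 + cos 350°)/2) = -0.9962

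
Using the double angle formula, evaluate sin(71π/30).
sin(71π/30) = 2 sin 71π/60 cos 71π/60 = 0.9135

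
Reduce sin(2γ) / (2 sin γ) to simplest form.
sin(2γ) / (2 sin γ) = cos γ (using Double angle)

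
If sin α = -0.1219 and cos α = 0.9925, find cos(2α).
cos(2α) = cos²α - sin²α = 0.9702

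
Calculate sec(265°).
sec(265°) = -11.47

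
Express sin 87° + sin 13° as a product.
sin 87° + sin 13° = 2 sin(50°) cos(37°)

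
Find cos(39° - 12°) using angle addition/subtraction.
cos(39° - 12°) = cos 39° cos 12° + sin 39° sin 12° = 0.891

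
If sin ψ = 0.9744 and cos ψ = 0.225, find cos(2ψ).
cos(2ψ) = cos²ψ - sin²ψ = -0.8988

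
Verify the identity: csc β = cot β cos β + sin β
RHS = cos²β/sin β + sin β = (cos²β + sin²β)/sin β = 1/sin β = csc β = LHS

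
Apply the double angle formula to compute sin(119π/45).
sin(119π/45) = 2 sin 119π/90 cos 119π/90 = 0.8988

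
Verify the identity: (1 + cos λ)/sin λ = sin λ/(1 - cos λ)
RHS = sin λ(1 + cos λ) / ((1 - cos λ)(1 + cos λ)) = sin λ(1 + cos λ) / (1 - cos²λ) = sin λ(1 + cos λ) / sin²λ = (1 + cos λ)/sin λ = LHS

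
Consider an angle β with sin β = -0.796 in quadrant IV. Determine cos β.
cos β = √(1 - sin²β) = 0.6053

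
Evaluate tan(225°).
tan(225°) = 1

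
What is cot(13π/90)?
cot(13π/90) = 2.05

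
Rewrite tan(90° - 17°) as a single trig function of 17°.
tan(90° - 17°) = cot(17°)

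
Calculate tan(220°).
tan(220°) = 0.8391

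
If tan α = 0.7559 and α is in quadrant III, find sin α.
sin α = -0.603 (using tan²α + 1 = sec²α)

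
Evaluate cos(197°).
cos(197°) = -0.9563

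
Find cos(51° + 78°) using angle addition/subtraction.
cos(51° + 78°) = cos 51° cos 78° - sin 51° sin 78° = -0.6293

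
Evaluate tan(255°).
tan(255°) = 2+√3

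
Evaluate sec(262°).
sec(262°) = -7.185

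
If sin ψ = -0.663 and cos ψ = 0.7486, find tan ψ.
tan ψ = sin ψ / cos ψ = -0.8857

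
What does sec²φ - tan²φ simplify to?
sec²φ - tan²φ = 1 (using Pythagorean identity)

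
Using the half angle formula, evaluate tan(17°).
tan(17°) = sin 34° / (1 + cos 34°) = 0.3057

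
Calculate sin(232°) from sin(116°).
sin(232°) = 2 sin 116° cos 116° = -0.788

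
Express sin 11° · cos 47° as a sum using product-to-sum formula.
sin 11° cos 47° = (1/2)[sin(11°+47°) + sin(11°-47°)]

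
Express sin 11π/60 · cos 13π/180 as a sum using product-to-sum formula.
sin 11π/60 cos 13π/180 = (1/2)[sin(11π/60+13π/180) + sin(11π/60-13π/180)]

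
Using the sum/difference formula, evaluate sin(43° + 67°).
sin(43° + 67°) = sin 43° cos 67° + cos 43° sin 67° = 0.9397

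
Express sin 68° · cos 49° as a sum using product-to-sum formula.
sin 68° cos 49° = (1/2)[sin(68°+49°) + sin(68°-49°)]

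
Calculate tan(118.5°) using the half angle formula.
tan(118.5°) = sin 237° / (1 + cos 237°) = -1.842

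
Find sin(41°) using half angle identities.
sin(41°) = √((1 - cos 82°)/2) = 0.6561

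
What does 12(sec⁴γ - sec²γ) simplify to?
12(sec⁴γ - sec²γ) = 12(tan⁴γ + tan²γ) (using Pythagorean)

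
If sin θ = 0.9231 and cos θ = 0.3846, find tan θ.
tan θ = sin θ / cos θ = 2.4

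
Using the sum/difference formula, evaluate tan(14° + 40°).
tan(14° + 40°) = (tan 14° + tan 40°)/(1 - tan 14° tan 40°) = 1.376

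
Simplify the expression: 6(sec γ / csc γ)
6(sec γ / csc γ) = 6(tan γ) (using Reciprocal identities)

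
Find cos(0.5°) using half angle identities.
cos(0.5°) = √((1 + cos 1°)/2) = 1.0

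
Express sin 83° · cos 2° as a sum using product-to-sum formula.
sin 83° cos 2° = (1/2)[sin(83°+2°) + sin(83°-2°)]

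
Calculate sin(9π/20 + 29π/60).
sin(9π/20 + 29π/60) = sin 9π/20 cos 29π/60 + cos 9π/20 sin 29π/60 = 0.2079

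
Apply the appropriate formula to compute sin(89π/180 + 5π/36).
sin(89π/180 + 5π/36) = sin 89π/180 cos 5π/36 + cos 89π/180 sin 5π/36 = 0.9135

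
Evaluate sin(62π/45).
sin(62π/45) = -0.9272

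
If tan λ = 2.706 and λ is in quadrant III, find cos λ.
cos λ = -0.3466 (using tan²λ + 1 = sec²λ)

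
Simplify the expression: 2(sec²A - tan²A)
2(sec²A - tan²A) = 2 (using Pythagorean identity)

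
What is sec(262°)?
sec(262°) = -7.185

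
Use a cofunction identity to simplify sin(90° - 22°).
sin(90° - 22°) = cos(22°)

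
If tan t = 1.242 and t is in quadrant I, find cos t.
cos t = 0.6271 (using tan²t + 1 = sec²t)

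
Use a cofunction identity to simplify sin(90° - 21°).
sin(90° - 21°) = cos(21°)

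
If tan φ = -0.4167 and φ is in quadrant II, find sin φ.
sin φ = 0.3846 (using tan²φ + 1 = sec²φ)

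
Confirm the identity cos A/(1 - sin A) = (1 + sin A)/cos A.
RHS = (1 + sin A)(1 - sin A) / (cos A(1 - sin A)) = (1 - sin²A) / (cos A(1 - sin A)) = cos²A / (cos A(1 - sin A)) = cos A/(1 - sin A) = LHS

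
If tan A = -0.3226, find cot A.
cot A = 1/tan A = -3.1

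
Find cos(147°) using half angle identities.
cos(147°) = -√((1 + cos 294°)/2) = -0.8387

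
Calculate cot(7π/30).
cot(7π/30) = 1.111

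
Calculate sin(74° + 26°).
sin(74° + 26°) = sin 74° cos 26° + cos 74° sin 26° = 0.9848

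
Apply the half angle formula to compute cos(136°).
cos(136°) = -√((1 + cos 272°)/2) = -0.7193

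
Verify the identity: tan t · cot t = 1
LHS = (sin t/cos t) · (cos t/sin t) = 1 = RHS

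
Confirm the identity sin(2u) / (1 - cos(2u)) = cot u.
LHS = 2 sin u cos u / (2sin²u) = cos u/sin u = cot u = RHS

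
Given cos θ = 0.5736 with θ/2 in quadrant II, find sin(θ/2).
sin(θ/2) = ±√((1 - cos θ)/2); positive since θ/2 ∈ QII, so sin(θ/2) = 0.4617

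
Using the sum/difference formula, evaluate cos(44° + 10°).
cos(44° + 10°) = cos 44° cos 10° - sin 44° sin 10° = 0.5878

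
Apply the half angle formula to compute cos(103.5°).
cos(103.5°) = -√((1 + cos 207°)/2) = -0.2334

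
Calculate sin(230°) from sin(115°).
sin(230°) = 2 sin 115° cos 115° = -0.766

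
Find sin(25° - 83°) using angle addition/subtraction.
sin(25° - 83°) = sin 25° cos 83° - cos 25° sin 83° = -0.848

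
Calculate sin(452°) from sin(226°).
sin(452°) = 2 sin 226° cos 226° = 0.9994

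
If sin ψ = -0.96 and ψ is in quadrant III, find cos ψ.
cos ψ = -0.28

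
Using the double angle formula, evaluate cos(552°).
cos(552°) = cos²276° - sin²276° = -0.9781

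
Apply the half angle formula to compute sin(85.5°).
sin(85.5°) = √((1 - cos 171°)/2) = 0.9969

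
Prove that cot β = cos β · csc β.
RHS = cos β · (1/sin β) = cos β/sin β = cot β = LHS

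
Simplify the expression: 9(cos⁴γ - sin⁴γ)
9(cos⁴γ - sin⁴γ) = 9(cos(2γ)) (using Factoring + double angle)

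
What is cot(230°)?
cot(230°) = 0.8391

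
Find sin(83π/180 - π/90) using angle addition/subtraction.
sin(83π/180 - π/90) = sin 83π/180 cos π/90 - cos 83π/180 sin π/90 = 0.9877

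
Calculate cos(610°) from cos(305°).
cos(610°) = cos²305° - sin²305° = -0.342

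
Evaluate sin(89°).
sin(89°) = 0.9998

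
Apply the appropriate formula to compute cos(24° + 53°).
cos(24° + 53°) = cos 24° cos 53° - sin 24° sin 53° = 0.225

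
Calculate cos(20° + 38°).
cos(20° + 38°) = cos 20° cos 38° - sin 20° sin 38° = 0.5299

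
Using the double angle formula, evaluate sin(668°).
sin(668°) = 2 sin 334° cos 334° = -0.788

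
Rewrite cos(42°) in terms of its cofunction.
cos(42°) = sin(90° - 42°) = sin(48°)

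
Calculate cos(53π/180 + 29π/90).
cos(53π/180 + 29π/90) = cos 53π/180 cos 29π/90 - sin 53π/180 sin 29π/90 = -0.3584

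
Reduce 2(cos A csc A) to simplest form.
2(cos A csc A) = 2(cot A) (using Reciprocal + quotient)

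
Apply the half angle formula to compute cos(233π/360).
cos(233π/360) = -√((1 + cos 233π/180)/2) = -0.4462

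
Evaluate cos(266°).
cos(266°) = -0.06976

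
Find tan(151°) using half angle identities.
tan(151°) = sin 302° / (1 + cos 302°) = -0.5543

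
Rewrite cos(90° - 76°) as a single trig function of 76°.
cos(90° - 76°) = sin(76°)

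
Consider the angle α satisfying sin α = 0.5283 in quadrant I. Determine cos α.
cos α = √(1 - sin²α) = 0.8491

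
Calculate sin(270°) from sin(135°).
sin(270°) = 2 sin 135° cos 135° = -1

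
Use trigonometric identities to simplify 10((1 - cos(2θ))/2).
10((1 - cos(2θ))/2) = 10(sin²θ) (using Power reduction)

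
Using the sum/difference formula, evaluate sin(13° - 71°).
sin(13° - 71°) = sin 13° cos 71° - cos 13° sin 71° = -0.848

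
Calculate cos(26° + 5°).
cos(26° + 5°) = cos 26° cos 5° - sin 26° sin 5° = 0.8572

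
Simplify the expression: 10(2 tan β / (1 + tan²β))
10(2 tan β / (1 + tan²β)) = 10(sin(2β)) (using Double angle)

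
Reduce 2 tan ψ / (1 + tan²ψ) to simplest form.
2 tan ψ / (1 + tan²ψ) = sin(2ψ) (using Double angle)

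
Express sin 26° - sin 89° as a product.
sin 26° - sin 89° = 2 cos(57.5°) sin(-31.5°)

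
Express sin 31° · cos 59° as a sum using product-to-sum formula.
sin 31° cos 59° = (1/2)[sin(31°+59°) + sin(31°-59°)]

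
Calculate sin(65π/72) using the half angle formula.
sin(65π/72) = √((1 - cos 65π/36)/2) = 0.3007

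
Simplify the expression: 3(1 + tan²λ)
3(1 + tan²λ) = 3(sec²λ) (using Pythagorean identity)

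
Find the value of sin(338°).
sin(338°) = -0.3746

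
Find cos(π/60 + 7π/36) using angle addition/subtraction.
cos(π/60 + 7π/36) = cos π/60 cos 7π/36 - sin π/60 sin 7π/36 = 0.788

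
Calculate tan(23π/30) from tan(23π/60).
tan(23π/30) = 2 tan 23π/60 / (1 - tan²23π/60) = -0.9004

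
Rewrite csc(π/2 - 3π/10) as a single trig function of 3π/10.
csc(π/2 - 3π/10) = sec(3π/10)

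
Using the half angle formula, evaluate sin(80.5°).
sin(80.5°) = √((1 - cos 161°)/2) = 0.9863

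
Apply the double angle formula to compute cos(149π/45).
cos(149π/45) = cos²149π/90 - sin²149π/90 = -0.5592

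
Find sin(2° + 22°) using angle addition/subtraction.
sin(2° + 22°) = sin 2° cos 22° + cos 2° sin 22° = 0.4067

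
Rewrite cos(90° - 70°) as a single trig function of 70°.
cos(90° - 70°) = sin(70°)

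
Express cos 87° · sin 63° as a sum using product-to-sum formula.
cos 87° sin 63° = (1/2)[sin(87°+63°) - sin(87°-63°)]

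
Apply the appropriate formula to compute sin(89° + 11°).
sin(89° + 11°) = sin 89° cos 11° + cos 89° sin 11° = 0.9848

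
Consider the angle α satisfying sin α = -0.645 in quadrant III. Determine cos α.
cos α = ±√(1 - sin²α) = -0.7642 (negative in QIII)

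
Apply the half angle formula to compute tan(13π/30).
tan(13π/30) = sin 13π/15 / (1 + cos 13π/15) = 4.705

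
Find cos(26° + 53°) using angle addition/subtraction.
cos(26° + 53°) = cos 26° cos 53° - sin 26° sin 53° = 0.1908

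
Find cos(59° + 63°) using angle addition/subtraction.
cos(59° + 63°) = cos 59° cos 63° - sin 59° sin 63° = -0.5299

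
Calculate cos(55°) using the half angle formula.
cos(55°) = √((1 + cos 110°)/2) = 0.5736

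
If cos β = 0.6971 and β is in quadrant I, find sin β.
sin β = 0.717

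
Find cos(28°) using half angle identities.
cos(28°) = √((1 + cos 56°)/2) = 0.8829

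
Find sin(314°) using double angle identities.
sin(314°) = 2 sin 157° cos 157° = -0.7193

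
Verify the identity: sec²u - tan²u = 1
LHS = 1/cos²u - sin²u/cos²u = (1 - sin²u)/cos²u = cos²u/cos²u = 1 = RHS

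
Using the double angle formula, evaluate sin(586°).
sin(586°) = 2 sin 293° cos 293° = -0.7193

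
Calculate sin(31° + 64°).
sin(31° + 64°) = sin 31° cos 64° + cos 31° sin 64° = 0.9962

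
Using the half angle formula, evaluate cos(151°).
cos(151°) = -√((1 + cos 302°)/2) = -0.8746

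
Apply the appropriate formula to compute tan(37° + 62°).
tan(37° + 62°) = (tan 37° + tan 62°)/(1 - tan 37° tan 62°) = -6.314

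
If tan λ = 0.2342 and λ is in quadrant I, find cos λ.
cos λ = 0.9737 (using tan²λ + 1 = sec²λ)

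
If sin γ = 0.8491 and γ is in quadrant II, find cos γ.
cos γ = -0.5282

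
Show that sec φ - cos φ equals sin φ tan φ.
LHS = 1/cos φ - cos φ = (1 - cos²φ)/cos φ = sin²φ/cos φ = sin φ · (sin φ/cos φ) = sin φ tan φ = RHS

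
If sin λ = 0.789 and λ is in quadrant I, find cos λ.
cos λ = 0.6144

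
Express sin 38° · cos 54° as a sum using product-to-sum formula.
sin 38° cos 54° = (1/2)[sin(38°+54°) + sin(38°-54°)]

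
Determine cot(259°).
cot(259°) = 0.1944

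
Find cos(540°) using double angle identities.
cos(540°) = cos²270° - sin²270° = -1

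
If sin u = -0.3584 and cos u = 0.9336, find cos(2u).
cos(2u) = cos²u - sin²u = 0.7432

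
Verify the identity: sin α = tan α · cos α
RHS = (sin α/cos α) · cos α = sin α = LHS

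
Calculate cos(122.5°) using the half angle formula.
cos(122.5°) = -√((1 + cos 245°)/2) = -0.5373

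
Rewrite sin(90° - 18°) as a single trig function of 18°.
sin(90° - 18°) = cos(18°)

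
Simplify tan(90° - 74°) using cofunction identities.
tan(90° - 74°) = cot(74°)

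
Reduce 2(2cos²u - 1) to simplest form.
2(2cos²u - 1) = 2(cos(2u)) (using Double angle)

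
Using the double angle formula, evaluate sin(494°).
sin(494°) = 2 sin 247° cos 247° = 0.7193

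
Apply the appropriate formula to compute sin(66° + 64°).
sin(66° + 64°) = sin 66° cos 64° + cos 66° sin 64° = 0.766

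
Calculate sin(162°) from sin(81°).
sin(162°) = 2 sin 81° cos 81° = 0.309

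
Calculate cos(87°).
cos(87°) = 0.05234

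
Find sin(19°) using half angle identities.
sin(19°) = √((1 - cos 38°)/2) = 0.3256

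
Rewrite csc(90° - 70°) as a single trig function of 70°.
csc(90° - 70°) = sec(70°)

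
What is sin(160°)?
sin(160°) = 0.342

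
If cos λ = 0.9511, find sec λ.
sec λ = 1/cos λ = 1.051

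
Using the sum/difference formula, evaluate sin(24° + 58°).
sin(24° + 58°) = sin 24° cos 58° + cos 24° sin 58° = 0.9903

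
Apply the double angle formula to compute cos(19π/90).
cos(19π/90) = 1 - 2sin²19π/180 = 0.788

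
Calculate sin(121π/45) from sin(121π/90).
sin(121π/45) = 2 sin 121π/90 cos 121π/90 = 0.829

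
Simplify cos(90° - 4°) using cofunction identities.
cos(90° - 4°) = sin(4°)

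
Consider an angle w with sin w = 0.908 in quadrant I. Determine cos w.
cos w = √(1 - sin²w) = 0.419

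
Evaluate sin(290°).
sin(290°) = -0.9397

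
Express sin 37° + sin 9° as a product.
sin 37° + sin 9° = 2 sin(23°) cos(14°)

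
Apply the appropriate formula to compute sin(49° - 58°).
sin(49° - 58°) = sin 49° cos 58° - cos 49° sin 58° = -0.1564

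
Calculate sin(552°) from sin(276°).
sin(552°) = 2 sin 276° cos 276° = -0.2079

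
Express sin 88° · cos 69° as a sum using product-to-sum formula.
sin 88° cos 69° = (1/2)[sin(88°+69°) + sin(88°-69°)]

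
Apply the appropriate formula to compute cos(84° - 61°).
cos(84° - 61°) = cos 84° cos 61° + sin 84° sin 61° = 0.9205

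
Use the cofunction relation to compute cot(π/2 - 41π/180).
cot(π/2 - 41π/180) = tan(41π/180) = 0.8693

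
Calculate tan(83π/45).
tan(83π/45) = -0.5317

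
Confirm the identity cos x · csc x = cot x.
LHS = cos x · (1/sin x) = cos x/sin x = cot x = RHS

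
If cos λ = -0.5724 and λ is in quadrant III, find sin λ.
sin λ = -0.82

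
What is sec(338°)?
sec(338°) = 1.079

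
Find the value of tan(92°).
tan(92°) = -28.64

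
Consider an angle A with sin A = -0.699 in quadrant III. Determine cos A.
cos A = ±√(1 - sin²A) = -0.7151 (negative in QIII)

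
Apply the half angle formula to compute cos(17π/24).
cos(17π/24) = -√((1 + cos 17π/12)/2) = -0.6088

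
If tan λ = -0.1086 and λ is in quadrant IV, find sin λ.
sin λ = -0.108 (using tan²λ + 1 = sec²λ)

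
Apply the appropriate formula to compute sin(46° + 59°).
sin(46° + 59°) = sin 46° cos 59° + cos 46° sin 59° = (√6+√2)/4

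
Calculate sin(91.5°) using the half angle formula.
sin(91.5°) = √((1 - cos 183°)/2) = 0.9997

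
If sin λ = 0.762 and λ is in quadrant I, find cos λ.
cos λ = 0.6476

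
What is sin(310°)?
sin(310°) = -0.766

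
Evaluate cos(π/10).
cos(π/10) = 0.9511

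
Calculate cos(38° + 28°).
cos(38° + 28°) = cos 38° cos 28° - sin 38° sin 28° = 0.4067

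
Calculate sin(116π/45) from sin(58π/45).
sin(116π/45) = 2 sin 58π/45 cos 58π/45 = 0.9703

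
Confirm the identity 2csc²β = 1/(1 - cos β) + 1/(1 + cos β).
RHS = [(1 + cos β) + (1 - cos β)] / [(1 - cos β)(1 + cos β)] = 2/(1 - cos²β) = 2/sin²β = 2csc²β = LHS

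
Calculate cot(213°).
cot(213°) = 1.54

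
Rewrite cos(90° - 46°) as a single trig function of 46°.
cos(90° - 46°) = sin(46°)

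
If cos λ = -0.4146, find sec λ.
sec λ = 1/cos λ = -2.412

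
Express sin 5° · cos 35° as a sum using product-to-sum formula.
sin 5° cos 35° = (1/2)[sin(5°+35°) + sin(5°-35°)]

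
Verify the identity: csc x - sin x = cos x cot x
LHS = 1/sin x - sin x = (1 - sin²x)/sin x = cos²x/sin x = cos x · (cos x/sin x) = cos x cot x = RHS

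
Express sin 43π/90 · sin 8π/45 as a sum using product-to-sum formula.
sin 43π/90 sin 8π/45 = (1/2)[cos(43π/90-8π/45) - cos(43π/90+8π/45)]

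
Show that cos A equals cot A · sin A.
RHS = (cos A/sin A) · sin A = cos A = LHS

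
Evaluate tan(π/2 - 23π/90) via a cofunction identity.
tan(π/2 - 23π/90) = cot(23π/90) = 0.9657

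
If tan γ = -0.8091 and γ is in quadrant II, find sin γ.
sin γ = 0.629 (using tan²γ + 1 = sec²γ)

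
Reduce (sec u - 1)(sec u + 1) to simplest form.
(sec u - 1)(sec u + 1) = tan²u (using Diff. of squares)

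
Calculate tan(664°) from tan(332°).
tan(664°) = 2 tan 332° / (1 - tan²332°) = -1.483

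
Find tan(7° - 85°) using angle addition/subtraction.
tan(7° - 85°) = (tan 7° - tan 85°)/(1 + tan 7° tan 85°) = -4.705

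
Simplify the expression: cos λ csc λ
cos λ csc λ = cot λ (using Reciprocal + quotient)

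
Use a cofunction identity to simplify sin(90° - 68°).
sin(90° - 68°) = cos(68°)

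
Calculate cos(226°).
cos(226°) = -0.6947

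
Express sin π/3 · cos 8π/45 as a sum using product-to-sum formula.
sin π/3 cos 8π/45 = (1/2)[sin(π/3+8π/45) + sin(π/3-8π/45)]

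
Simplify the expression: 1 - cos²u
1 - cos²u = sin²u (using Pythagorean identity)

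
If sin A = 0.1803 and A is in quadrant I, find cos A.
cos A = 0.9836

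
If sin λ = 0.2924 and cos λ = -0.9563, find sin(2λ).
sin(2λ) = 2 sin λ cos λ = -0.5592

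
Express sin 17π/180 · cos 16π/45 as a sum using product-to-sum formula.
sin 17π/180 cos 16π/45 = (1/2)[sin(17π/180+16π/45) + sin(17π/180-16π/45)]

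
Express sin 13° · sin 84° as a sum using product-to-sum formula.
sin 13° sin 84° = (1/2)[cos(13°-84°) - cos(13°+84°)]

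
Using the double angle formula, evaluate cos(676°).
cos(676°) = cos²338° - sin²338° = 0.7193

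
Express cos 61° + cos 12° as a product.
cos 61° + cos 12° = 2 cos(36.5°) cos(24.5°)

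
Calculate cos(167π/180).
cos(167π/180) = -0.9744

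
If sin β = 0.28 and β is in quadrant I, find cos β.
cos β = 0.96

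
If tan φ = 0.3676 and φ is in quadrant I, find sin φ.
sin φ = 0.345 (using tan²φ + 1 = sec²φ)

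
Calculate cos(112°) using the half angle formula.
cos(112°) = -√((1 + cos 224°)/2) = -0.3746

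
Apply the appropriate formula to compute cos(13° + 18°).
cos(13° + 18°) = cos 13° cos 18° - sin 13° sin 18° = 0.8572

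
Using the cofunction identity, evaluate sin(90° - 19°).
sin(90° - 19°) = cos(19°) = 0.9455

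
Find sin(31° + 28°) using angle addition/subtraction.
sin(31° + 28°) = sin 31° cos 28° + cos 31° sin 28° = 0.8572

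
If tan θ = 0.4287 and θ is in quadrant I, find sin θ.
sin θ = 0.394 (using tan²θ + 1 = sec²θ)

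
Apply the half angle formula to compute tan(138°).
tan(138°) = sin 276° / (1 + cos 276°) = -0.9004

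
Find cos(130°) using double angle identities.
cos(130°) = cos²65° - sin²65° = -0.6428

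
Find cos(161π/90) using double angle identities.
cos(161π/90) = cos²161π/180 - sin²161π/180 = 0.788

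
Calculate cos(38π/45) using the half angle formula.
cos(38π/45) = -√((1 + cos 76π/45)/2) = -0.8829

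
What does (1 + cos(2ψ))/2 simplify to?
(1 + cos(2ψ))/2 = cos²ψ (using Power reduction)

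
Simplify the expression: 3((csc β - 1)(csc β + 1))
3((csc β - 1)(csc β + 1)) = 3(cot²β) (using Diff. of squares)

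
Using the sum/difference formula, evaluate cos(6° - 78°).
cos(6° - 78°) = cos 6° cos 78° + sin 6° sin 78° = 0.309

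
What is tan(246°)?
tan(246°) = 2.246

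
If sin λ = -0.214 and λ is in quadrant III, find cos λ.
cos λ = -0.9768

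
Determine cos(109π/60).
cos(109π/60) = 0.8387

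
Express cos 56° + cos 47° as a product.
cos 56° + cos 47° = 2 cos(51.5°) cos(4.5°)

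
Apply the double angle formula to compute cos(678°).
cos(678°) = cos²339° - sin²339° = 0.7431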